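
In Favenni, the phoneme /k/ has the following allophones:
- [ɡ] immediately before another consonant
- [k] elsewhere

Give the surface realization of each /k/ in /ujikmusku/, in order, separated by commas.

Occurrence 1 (position 4): immediately before another consonant → [ɡ].
Occurrence 2 (position 8): no conditioning environment matches → elsewhere allophone [k].

[ɡ], [k]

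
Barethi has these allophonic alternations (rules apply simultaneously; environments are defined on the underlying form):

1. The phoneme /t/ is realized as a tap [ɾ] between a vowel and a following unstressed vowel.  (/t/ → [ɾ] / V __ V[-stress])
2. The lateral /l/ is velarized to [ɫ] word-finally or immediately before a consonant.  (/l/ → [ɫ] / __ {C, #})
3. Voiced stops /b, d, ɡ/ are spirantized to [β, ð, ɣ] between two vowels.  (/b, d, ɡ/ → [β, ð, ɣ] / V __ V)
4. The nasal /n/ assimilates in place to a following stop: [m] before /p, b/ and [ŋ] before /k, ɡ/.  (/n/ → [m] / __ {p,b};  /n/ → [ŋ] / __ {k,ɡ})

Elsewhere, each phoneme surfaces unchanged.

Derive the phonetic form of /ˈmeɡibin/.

/m/ (word-initial) is unaffected → [m].
/e/ (between /m/ and /ɡ/): no rule targets it → [e].
/ɡ/ (between /e/ and /i/): between two vowels, so rule 3 applies → [ɣ].
/i/ (between /ɡ/ and /b/): no rule targets it → [i].
/b/ meets the environment for rule 3 (between two vowels) → [β].
/i/ stays [i].
/n/ (word-final) fails the environment for rule 4, so it stays [n].

[ˈmeɣiβin]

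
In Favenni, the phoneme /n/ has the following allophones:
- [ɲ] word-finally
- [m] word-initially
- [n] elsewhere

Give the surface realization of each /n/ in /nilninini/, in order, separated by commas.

[m], [n], [n], [n]

Occurrence 1 (position 1): word-initially → [m].
Occurrence 2 (position 4): no conditioning environment matches → elsewhere allophone [n].
Occurrence 3 (position 6): no conditioning environment matches → elsewhere allophone [n].
Occurrence 4 (position 8): no conditioning environment matches → elsewhere allophone [n].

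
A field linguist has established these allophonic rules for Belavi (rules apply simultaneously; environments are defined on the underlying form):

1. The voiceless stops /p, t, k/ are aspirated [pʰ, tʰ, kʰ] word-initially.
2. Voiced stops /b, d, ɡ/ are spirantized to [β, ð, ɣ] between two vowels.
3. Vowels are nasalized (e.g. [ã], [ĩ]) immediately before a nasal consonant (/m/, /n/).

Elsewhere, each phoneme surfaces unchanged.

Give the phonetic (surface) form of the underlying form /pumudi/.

[pʰũmuði]

/p/ — word-initial, word-initially — surfaces as [pʰ] (rule 1).
/u/ — between /p/ and /m/, before a nasal consonant — surfaces as [ũ] (rule 3).
/m/ (between /u/ and /u/): no rule targets it → [m].
/u/ (between /m/ and /d/) is in the target of rule 3 but the environment (before a nasal consonant) is not met → [u].
/d/ — between /u/ and /i/, between two vowels — surfaces as [ð] (rule 2).
/i/ (word-final) is in the target of rule 3 but the environment (before a nasal consonant) is not met → [i].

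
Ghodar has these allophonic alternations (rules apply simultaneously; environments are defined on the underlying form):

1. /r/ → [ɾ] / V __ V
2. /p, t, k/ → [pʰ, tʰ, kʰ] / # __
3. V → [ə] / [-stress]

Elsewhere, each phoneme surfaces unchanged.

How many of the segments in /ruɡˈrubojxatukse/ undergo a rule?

5

Segments that undergo a rule: /u/ → [ə] (rule 3); /o/ → [ə] (rule 3); /a/ → [ə] (rule 3); /u/ → [ə] (rule 3); /e/ → [ə] (rule 3).
All other segments surface unchanged.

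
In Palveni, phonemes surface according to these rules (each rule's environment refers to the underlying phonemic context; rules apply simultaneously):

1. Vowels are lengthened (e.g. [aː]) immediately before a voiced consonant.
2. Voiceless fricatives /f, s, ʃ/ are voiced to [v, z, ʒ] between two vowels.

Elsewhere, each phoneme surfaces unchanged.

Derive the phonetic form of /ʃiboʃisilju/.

[ʃiːboʒiziːlju]

/ʃ/ (word-initial): rule 2 targets it, but not between two vowels → unchanged [ʃ].
/i/ (between /ʃ/ and /b/) occurs before a voiced consonant → [iː] by rule 1.
/b/ (between /i/ and /o/): no rule targets it → [b].
/o/ — between /b/ and /ʃ/; rule 1 does not apply here → [o].
/ʃ/ — between /o/ and /i/, between two vowels — surfaces as [ʒ] (rule 2).
/i/ — between /ʃ/ and /s/; rule 1 does not apply here → [i].
/s/ meets the environment for rule 2 (between two vowels) → [z].
/i/ (between /s/ and /l/): before a voiced consonant, so rule 1 applies → [iː].
/l/ stays [l].
/j/ (between /l/ and /u/) is unaffected → [j].
/u/ — word-final; rule 1 does not apply here → [u].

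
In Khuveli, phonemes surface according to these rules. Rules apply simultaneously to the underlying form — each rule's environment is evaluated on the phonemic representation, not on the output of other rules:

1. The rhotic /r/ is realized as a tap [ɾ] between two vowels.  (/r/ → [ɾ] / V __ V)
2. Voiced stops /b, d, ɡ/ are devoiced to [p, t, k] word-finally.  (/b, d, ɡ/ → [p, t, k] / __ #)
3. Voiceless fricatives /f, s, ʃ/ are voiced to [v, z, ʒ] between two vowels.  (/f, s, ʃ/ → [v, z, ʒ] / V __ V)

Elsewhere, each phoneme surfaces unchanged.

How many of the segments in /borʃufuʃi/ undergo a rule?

Segments that undergo a rule: /f/ → [v] (rule 3); /ʃ/ → [ʒ] (rule 3).
All other segments surface unchanged.

2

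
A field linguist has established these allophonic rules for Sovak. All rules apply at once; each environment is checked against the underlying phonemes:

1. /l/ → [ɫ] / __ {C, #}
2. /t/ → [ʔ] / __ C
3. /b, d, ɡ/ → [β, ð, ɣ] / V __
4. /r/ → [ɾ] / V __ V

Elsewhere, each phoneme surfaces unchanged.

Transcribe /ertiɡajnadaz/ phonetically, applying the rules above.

/e/ (word-initial): no rule targets it → [e].
/r/ (between /e/ and /t/) is in the target of rule 4 but the environment (between two vowels) is not met → [r].
/t/ (between /r/ and /i/): rule 2 targets it, but not immediately before a consonant → unchanged [t].
/i/ (between /t/ and /ɡ/) is unaffected → [i].
/ɡ/ meets the environment for rule 3 (immediately after a vowel) → [ɣ].
/a/ — not in any rule's target class → [a].
/j/ — not in any rule's target class → [j].
/n/ — not in any rule's target class → [n].
/a/ (between /n/ and /d/) is unaffected → [a].
/d/ meets the environment for rule 3 (immediately after a vowel) → [ð].
/a/ (between /d/ and /z/): no rule targets it → [a].
/z/ stays [z].

[ertiɣajnaðaz]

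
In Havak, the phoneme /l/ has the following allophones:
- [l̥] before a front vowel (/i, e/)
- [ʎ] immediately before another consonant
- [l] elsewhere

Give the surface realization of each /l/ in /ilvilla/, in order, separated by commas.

[ʎ], [ʎ], [l]

Occurrence 1 (position 2): immediately before another consonant → [ʎ].
Occurrence 2 (position 5): immediately before another consonant → [ʎ].
Occurrence 3 (position 6): no conditioning environment matches → elsewhere allophone [l].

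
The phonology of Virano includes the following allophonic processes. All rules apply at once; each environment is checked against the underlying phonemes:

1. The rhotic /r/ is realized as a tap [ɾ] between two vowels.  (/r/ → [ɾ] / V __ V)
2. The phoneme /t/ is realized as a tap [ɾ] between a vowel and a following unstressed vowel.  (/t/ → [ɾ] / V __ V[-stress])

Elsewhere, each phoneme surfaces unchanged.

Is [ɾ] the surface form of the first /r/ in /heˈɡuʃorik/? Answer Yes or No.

/r/ meets the environment for rule 1 (between two vowels) → [ɾ].
The actual realization is [ɾ], which matches [ɾ].

Yes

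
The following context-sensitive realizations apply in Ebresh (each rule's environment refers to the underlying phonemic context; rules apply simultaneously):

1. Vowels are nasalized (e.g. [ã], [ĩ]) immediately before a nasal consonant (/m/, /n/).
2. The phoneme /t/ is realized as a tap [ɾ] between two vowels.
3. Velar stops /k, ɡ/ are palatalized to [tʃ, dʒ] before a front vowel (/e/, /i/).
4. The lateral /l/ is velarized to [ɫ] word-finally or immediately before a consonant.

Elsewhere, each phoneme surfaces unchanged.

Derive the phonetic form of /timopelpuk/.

/t/ (word-initial): rule 2 targets it, but not between two vowels → unchanged [t].
/i/ (between /t/ and /m/): before a nasal consonant, so rule 1 applies → [ĩ].
/m/ (between /i/ and /o/): no rule targets it → [m].
/o/ (between /m/ and /p/) is in the target of rule 1 but the environment (before a nasal consonant) is not met → [o].
/p/ stays [p].
/e/ (between /p/ and /l/) fails the environment for rule 1, so it stays [e].
/l/ — between /e/ and /p/, word-finally or immediately before a consonant — surfaces as [ɫ] (rule 4).
/p/ (between /l/ and /u/) is unaffected → [p].
/u/ — between /p/ and /k/; rule 1 does not apply here → [u].
/k/ (word-final) is in the target of rule 3 but the environment (before a front vowel) is not met → [k].

[tĩmopeɫpuk]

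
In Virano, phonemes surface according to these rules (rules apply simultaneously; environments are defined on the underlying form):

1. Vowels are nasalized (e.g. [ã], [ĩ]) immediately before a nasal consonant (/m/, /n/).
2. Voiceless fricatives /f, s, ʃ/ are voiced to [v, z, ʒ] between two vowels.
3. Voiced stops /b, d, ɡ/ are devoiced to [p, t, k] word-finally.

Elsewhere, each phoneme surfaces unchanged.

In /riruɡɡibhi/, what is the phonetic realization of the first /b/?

[b]

/b/ (between /i/ and /h/) is in the target of rule 3 but the environment (word-finally) is not met → [b].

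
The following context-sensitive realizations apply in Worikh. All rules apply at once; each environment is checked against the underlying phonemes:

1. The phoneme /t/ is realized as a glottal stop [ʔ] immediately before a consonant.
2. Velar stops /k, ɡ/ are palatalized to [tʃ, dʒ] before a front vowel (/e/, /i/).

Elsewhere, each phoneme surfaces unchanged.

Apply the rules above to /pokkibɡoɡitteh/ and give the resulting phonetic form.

/k/ (between /o/ and /k/) fails the environment for rule 2, so it stays [k].
/k/ (between /k/ and /i/) occurs before a front vowel → [tʃ] by rule 2.
/ɡ/ — between /b/ and /o/; rule 2 does not apply here → [ɡ].
/ɡ/ — between /o/ and /i/, before a front vowel — surfaces as [dʒ] (rule 2).
/t/ (between /i/ and /t/) occurs immediately before a consonant → [ʔ] by rule 1.
/t/ (between /t/ and /e/): rule 1 targets it, but not immediately before a consonant → unchanged [t].

[poktʃibɡodʒiʔteh]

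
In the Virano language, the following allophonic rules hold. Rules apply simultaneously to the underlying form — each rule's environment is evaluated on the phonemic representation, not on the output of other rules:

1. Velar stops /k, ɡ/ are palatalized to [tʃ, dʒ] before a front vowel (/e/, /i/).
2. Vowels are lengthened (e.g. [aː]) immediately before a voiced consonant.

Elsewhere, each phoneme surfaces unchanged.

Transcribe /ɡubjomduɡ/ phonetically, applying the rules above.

/ɡ/ — word-initial; rule 1 does not apply here → [ɡ].
/u/ (between /ɡ/ and /b/) occurs before a voiced consonant → [uː] by rule 2.
/b/ — not in any rule's target class → [b].
/j/ (between /b/ and /o/): no rule targets it → [j].
Rule 2 applies to /o/ (between /j/ and /m/: before a voiced consonant) → [oː].
/m/ — not in any rule's target class → [m].
/d/ — not in any rule's target class → [d].
/u/ — between /d/ and /ɡ/, before a voiced consonant — surfaces as [uː] (rule 2).
/ɡ/ (word-final) fails the environment for rule 1, so it stays [ɡ].

[ɡuːbjoːmduːɡ]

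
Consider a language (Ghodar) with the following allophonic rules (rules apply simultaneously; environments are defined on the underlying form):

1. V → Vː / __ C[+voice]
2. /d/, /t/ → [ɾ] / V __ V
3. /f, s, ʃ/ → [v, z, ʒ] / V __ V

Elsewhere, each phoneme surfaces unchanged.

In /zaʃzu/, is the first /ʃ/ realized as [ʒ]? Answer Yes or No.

/ʃ/ (between /a/ and /z/) is in the target of rule 3 but the environment (between two vowels) is not met → [ʃ].
The actual realization is [ʃ], not [ʒ].

No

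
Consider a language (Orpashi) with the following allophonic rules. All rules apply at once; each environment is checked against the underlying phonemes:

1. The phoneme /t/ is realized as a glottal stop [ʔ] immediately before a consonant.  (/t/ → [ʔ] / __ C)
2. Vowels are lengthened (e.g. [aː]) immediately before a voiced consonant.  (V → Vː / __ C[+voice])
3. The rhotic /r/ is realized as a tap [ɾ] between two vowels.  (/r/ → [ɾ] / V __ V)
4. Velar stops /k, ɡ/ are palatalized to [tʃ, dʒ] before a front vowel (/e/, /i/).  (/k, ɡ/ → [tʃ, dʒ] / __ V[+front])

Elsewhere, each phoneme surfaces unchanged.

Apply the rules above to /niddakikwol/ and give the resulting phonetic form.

[niːddatʃikwoːl]

/n/ stays [n].
/i/ (between /n/ and /d/) occurs before a voiced consonant → [iː] by rule 2.
/d/ — not in any rule's target class → [d].
/d/ stays [d].
/a/ (between /d/ and /k/) is in the target of rule 2 but the environment (before a voiced consonant) is not met → [a].
/k/ (between /a/ and /i/) occurs before a front vowel → [tʃ] by rule 4.
/i/ (between /k/ and /k/) fails the environment for rule 2, so it stays [i].
/k/ (between /i/ and /w/) is in the target of rule 4 but the environment (before a front vowel) is not met → [k].
/w/ (between /k/ and /o/) is unaffected → [w].
/o/ (between /w/ and /l/) occurs before a voiced consonant → [oː] by rule 2.
/l/ stays [l].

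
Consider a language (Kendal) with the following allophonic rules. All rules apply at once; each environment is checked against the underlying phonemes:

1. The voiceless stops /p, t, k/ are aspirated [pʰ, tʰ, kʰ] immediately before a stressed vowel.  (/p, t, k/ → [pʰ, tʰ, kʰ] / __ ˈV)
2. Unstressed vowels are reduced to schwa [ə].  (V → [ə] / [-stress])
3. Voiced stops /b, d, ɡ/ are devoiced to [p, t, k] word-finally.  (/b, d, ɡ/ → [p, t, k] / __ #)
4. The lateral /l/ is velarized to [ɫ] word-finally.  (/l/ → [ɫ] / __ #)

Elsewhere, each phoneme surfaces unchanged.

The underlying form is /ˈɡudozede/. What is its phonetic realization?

/ɡ/ (word-initial) fails the environment for rule 3, so it stays [ɡ].
/u/ (between /ɡ/ and /d/): rule 2 targets it, but not in an unstressed syllable → unchanged [u].
/d/ (between /u/ and /o/): rule 3 targets it, but not word-finally → unchanged [d].
/o/ meets the environment for rule 2 (in an unstressed syllable) → [ə].
Rule 2 applies to /e/ (between /z/ and /d/: in an unstressed syllable) → [ə].
/d/ — between /e/ and /e/; rule 3 does not apply here → [d].
/e/ — word-final, in an unstressed syllable — surfaces as [ə] (rule 2).

[ˈɡudəzədə]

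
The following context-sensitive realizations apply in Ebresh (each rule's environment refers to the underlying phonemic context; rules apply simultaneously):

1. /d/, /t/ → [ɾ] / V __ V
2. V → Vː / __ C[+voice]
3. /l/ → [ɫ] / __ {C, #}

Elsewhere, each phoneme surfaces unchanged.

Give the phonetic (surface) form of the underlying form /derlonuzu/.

/d/ (word-initial) fails the environment for rule 1, so it stays [d].
/e/ (between /d/ and /r/) occurs before a voiced consonant → [eː] by rule 2.
/r/ stays [r].
/l/ — between /r/ and /o/; rule 3 does not apply here → [l].
/o/ (between /l/ and /n/) occurs before a voiced consonant → [oː] by rule 2.
/n/ (between /o/ and /u/) is unaffected → [n].
/u/ (between /n/ and /z/): before a voiced consonant, so rule 2 applies → [uː].
/z/ stays [z].
/u/ (word-final) fails the environment for rule 2, so it stays [u].

[deːrloːnuːzu]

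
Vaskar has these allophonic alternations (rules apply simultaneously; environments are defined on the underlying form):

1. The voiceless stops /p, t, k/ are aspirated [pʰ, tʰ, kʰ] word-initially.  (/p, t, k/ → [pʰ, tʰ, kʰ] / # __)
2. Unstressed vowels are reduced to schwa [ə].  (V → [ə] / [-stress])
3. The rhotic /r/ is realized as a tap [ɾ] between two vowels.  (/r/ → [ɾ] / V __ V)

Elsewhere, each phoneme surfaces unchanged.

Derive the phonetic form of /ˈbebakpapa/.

[ˈbebəkpəpə]

/b/ — not in any rule's target class → [b].
/e/ (between /b/ and /b/): rule 2 targets it, but not in an unstressed syllable → unchanged [e].
/b/ — not in any rule's target class → [b].
/a/ (between /b/ and /k/): in an unstressed syllable, so rule 2 applies → [ə].
/k/ (between /a/ and /p/): rule 1 targets it, but not word-initially → unchanged [k].
/p/ (between /k/ and /a/): rule 1 targets it, but not word-initially → unchanged [p].
/a/ — between /p/ and /p/, in an unstressed syllable — surfaces as [ə] (rule 2).
/p/ — between /a/ and /a/; rule 1 does not apply here → [p].
/a/ — word-final, in an unstressed syllable — surfaces as [ə] (rule 2).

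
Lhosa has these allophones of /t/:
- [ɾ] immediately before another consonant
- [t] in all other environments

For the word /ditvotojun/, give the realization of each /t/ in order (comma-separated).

[ɾ], [t]

Occurrence 1 (position 3): immediately before another consonant → [ɾ].
Occurrence 2 (position 6): no conditioning environment matches → elsewhere allophone [t].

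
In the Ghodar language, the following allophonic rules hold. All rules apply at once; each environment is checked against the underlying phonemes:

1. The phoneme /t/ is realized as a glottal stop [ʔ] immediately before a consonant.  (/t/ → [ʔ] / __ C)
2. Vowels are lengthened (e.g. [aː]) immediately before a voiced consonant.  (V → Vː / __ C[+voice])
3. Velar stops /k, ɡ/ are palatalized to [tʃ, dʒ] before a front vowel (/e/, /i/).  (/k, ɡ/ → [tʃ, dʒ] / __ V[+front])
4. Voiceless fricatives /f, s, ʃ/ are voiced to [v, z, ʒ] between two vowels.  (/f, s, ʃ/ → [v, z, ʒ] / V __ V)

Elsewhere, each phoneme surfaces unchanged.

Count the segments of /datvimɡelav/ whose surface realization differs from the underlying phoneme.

Segments that undergo a rule: /t/ → [ʔ] (rule 1); /i/ → [iː] (rule 2); /ɡ/ → [dʒ] (rule 3); /e/ → [eː] (rule 2); /a/ → [aː] (rule 2).
All other segments surface unchanged.

5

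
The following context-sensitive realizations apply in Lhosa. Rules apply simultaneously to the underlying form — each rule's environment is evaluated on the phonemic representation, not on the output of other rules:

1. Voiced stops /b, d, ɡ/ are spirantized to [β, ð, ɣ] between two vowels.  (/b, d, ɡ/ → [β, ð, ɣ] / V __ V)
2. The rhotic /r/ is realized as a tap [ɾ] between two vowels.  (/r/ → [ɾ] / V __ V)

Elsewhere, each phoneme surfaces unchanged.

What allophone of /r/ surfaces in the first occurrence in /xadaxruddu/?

/r/ (between /x/ and /u/) is in the target of rule 2 but the environment (between two vowels) is not met → [r].

[r]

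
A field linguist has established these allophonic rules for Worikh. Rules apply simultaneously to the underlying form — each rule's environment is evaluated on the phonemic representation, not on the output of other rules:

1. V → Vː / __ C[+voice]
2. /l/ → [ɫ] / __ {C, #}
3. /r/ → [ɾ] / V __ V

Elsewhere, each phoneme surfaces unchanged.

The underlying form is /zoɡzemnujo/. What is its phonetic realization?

/z/ stays [z].
/o/ meets the environment for rule 1 (before a voiced consonant) → [oː].
/ɡ/ — not in any rule's target class → [ɡ].
/z/ — not in any rule's target class → [z].
Rule 1 applies to /e/ (between /z/ and /m/: before a voiced consonant) → [eː].
/m/ stays [m].
/n/ — not in any rule's target class → [n].
/u/ — between /n/ and /j/, before a voiced consonant — surfaces as [uː] (rule 1).
/j/ (between /u/ and /o/) is unaffected → [j].
/o/ (word-final) fails the environment for rule 1, so it stays [o].

[zoːɡzeːmnuːjo]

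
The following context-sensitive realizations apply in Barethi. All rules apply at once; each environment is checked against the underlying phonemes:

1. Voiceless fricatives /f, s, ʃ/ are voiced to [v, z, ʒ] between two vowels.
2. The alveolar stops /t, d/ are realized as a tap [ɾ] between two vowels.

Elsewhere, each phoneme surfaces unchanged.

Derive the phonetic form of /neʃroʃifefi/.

[neʃroʒivevi]

/n/ stays [n].
/e/ stays [e].
/ʃ/ (between /e/ and /r/) fails the environment for rule 1, so it stays [ʃ].
/r/ — not in any rule's target class → [r].
/o/ — not in any rule's target class → [o].
/ʃ/ (between /o/ and /i/) occurs between two vowels → [ʒ] by rule 1.
/i/ stays [i].
/f/ (between /i/ and /e/): between two vowels, so rule 1 applies → [v].
/e/ (between /f/ and /f/) is unaffected → [e].
/f/ (between /e/ and /i/) occurs between two vowels → [v] by rule 1.
/i/ (word-final) is unaffected → [i].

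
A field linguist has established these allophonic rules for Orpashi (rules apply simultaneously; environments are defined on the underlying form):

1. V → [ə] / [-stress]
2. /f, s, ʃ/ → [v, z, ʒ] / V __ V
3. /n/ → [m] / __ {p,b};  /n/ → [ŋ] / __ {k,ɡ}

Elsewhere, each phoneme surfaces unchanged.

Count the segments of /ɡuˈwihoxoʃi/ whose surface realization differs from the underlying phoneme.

Segments that undergo a rule: /u/ → [ə] (rule 1); /o/ → [ə] (rule 1); /o/ → [ə] (rule 1); /ʃ/ → [ʒ] (rule 2); /i/ → [ə] (rule 1).
All other segments surface unchanged.

5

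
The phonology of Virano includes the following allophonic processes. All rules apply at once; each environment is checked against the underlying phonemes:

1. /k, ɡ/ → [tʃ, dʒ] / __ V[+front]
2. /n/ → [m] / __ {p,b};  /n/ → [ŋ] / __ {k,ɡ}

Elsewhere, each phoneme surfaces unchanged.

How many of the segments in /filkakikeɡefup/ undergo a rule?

Segments that undergo a rule: /k/ → [tʃ] (rule 1); /k/ → [tʃ] (rule 1); /ɡ/ → [dʒ] (rule 1).
All other segments surface unchanged.

3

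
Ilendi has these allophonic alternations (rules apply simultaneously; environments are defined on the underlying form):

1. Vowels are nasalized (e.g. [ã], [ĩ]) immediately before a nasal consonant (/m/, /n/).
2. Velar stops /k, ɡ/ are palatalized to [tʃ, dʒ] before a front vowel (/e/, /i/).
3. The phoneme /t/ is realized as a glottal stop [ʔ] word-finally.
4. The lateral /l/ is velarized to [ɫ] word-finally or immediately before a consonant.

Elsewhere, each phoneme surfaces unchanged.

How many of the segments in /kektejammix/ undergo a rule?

Segments that undergo a rule: /k/ → [tʃ] (rule 2); /a/ → [ã] (rule 1).
All other segments surface unchanged.

2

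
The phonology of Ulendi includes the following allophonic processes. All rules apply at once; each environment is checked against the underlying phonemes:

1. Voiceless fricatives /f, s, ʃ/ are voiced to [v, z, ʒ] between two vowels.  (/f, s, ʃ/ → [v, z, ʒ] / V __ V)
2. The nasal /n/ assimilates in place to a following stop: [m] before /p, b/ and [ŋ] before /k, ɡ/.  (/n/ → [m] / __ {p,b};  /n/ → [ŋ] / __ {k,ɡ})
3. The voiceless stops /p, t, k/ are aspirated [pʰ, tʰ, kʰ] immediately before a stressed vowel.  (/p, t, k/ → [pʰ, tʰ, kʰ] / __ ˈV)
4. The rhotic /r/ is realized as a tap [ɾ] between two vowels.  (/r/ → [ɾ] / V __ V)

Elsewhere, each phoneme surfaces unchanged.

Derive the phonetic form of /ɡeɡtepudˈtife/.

[ɡeɡtepudˈtʰive]

/ɡ/ — not in any rule's target class → [ɡ].
/e/ (between /ɡ/ and /ɡ/): no rule targets it → [e].
/ɡ/ (between /e/ and /t/): no rule targets it → [ɡ].
/t/ — between /ɡ/ and /e/; rule 3 does not apply here → [t].
/e/ stays [e].
/p/ (between /e/ and /u/) is in the target of rule 3 but the environment (immediately before a stressed vowel) is not met → [p].
/u/ — not in any rule's target class → [u].
/d/ (between /u/ and /t/) is unaffected → [d].
/t/ (between /d/ and /i/) occurs immediately before a stressed vowel → [tʰ] by rule 3.
/i/ (between /t/ and /f/): no rule targets it → [i].
/f/ (between /i/ and /e/) occurs between two vowels → [v] by rule 1.
/e/ — not in any rule's target class → [e].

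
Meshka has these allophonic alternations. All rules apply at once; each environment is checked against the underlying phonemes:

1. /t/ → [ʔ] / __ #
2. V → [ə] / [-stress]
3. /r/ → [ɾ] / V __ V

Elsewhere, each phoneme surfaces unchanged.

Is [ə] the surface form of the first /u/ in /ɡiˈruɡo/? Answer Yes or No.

/u/ (between /r/ and /ɡ/): rule 2 targets it, but not in an unstressed syllable → unchanged [u].
The actual realization is [u], not [ə].

No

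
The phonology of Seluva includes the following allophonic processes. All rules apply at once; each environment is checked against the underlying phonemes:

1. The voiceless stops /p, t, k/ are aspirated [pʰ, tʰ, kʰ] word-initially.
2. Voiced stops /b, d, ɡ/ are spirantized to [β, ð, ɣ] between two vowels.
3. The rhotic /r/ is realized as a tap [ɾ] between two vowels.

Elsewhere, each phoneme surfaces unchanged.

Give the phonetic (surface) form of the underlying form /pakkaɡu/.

[pʰakkaɣu]

Rule 1 applies to /p/ (word-initial: word-initially) → [pʰ].
/a/ — not in any rule's target class → [a].
/k/ (between /a/ and /k/) is in the target of rule 1 but the environment (word-initially) is not met → [k].
/k/ (between /k/ and /a/) fails the environment for rule 1, so it stays [k].
/a/ (between /k/ and /ɡ/): no rule targets it → [a].
/ɡ/ — between /a/ and /u/, between two vowels — surfaces as [ɣ] (rule 2).
/u/ (word-final): no rule targets it → [u].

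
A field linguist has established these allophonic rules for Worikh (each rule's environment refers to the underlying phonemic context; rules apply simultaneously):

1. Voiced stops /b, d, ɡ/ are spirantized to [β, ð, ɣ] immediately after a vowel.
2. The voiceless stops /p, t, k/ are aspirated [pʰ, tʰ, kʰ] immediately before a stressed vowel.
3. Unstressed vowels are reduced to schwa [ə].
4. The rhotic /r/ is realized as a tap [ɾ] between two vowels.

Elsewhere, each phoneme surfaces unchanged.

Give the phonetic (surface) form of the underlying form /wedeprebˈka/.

Rule 3 applies to /e/ (between /w/ and /d/: in an unstressed syllable) → [ə].
/d/ (between /e/ and /e/) occurs immediately after a vowel → [ð] by rule 1.
/e/ (between /d/ and /p/): in an unstressed syllable, so rule 3 applies → [ə].
/p/ (between /e/ and /r/): rule 2 targets it, but not immediately before a stressed vowel → unchanged [p].
/r/ (between /p/ and /e/) fails the environment for rule 4, so it stays [r].
/e/ (between /r/ and /b/): in an unstressed syllable, so rule 3 applies → [ə].
/b/ (between /e/ and /k/): immediately after a vowel, so rule 1 applies → [β].
/k/ — between /b/ and /a/, immediately before a stressed vowel — surfaces as [kʰ] (rule 2).
/a/ (word-final) fails the environment for rule 3, so it stays [a].

[wəðəprəβˈkʰa]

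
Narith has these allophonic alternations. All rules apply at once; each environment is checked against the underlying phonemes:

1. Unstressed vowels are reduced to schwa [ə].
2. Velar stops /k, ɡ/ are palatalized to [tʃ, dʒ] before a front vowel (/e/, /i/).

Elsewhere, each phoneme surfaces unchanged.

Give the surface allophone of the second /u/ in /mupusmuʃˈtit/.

/u/ (between /p/ and /s/) occurs in an unstressed syllable → [ə] by rule 1.

[ə]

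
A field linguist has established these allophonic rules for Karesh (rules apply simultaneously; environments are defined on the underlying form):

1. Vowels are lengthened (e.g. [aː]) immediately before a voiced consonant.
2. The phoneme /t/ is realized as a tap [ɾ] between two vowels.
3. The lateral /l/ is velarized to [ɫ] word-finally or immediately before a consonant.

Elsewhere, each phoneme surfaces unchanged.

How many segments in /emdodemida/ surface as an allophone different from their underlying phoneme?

4

Segments that undergo a rule: /e/ → [eː] (rule 1); /o/ → [oː] (rule 1); /e/ → [eː] (rule 1); /i/ → [iː] (rule 1).
All other segments surface unchanged.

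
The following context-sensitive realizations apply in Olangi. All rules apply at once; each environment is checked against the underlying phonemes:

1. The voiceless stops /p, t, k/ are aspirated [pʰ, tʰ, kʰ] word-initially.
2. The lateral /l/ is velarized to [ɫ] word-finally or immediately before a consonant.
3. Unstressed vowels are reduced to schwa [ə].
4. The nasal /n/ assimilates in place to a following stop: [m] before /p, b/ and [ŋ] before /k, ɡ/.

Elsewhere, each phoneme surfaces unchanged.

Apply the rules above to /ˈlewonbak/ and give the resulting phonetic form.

[ˈlewəmbək]

/l/ — word-initial; rule 2 does not apply here → [l].
/e/ (between /l/ and /w/): rule 3 targets it, but not in an unstressed syllable → unchanged [e].
Rule 3 applies to /o/ (between /w/ and /n/: in an unstressed syllable) → [ə].
/n/ — between /o/ and /b/, before a labial or velar stop — surfaces as [m] (rule 4).
Rule 3 applies to /a/ (between /b/ and /k/: in an unstressed syllable) → [ə].
/k/ (word-final): rule 1 targets it, but not word-initially → unchanged [k].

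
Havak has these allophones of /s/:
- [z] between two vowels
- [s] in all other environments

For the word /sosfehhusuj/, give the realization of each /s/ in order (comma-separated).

[s], [s], [z]

Occurrence 1 (position 1): no conditioning environment matches → elsewhere allophone [s].
Occurrence 2 (position 3): no conditioning environment matches → elsewhere allophone [s].
Occurrence 3 (position 9): between two vowels → [z].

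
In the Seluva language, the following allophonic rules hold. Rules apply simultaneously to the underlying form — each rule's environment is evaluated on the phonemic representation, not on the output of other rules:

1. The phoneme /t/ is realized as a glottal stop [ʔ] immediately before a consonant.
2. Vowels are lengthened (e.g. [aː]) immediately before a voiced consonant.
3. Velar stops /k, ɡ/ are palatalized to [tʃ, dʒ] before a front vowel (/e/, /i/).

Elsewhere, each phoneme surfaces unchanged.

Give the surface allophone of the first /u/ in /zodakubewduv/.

[uː]

Rule 2 applies to /u/ (between /k/ and /b/: before a voiced consonant) → [uː].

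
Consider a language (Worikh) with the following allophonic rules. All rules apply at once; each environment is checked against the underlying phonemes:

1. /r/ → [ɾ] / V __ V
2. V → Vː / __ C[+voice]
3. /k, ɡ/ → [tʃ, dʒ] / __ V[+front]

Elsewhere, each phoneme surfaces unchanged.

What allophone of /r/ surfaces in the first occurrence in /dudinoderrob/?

/r/ — between /e/ and /r/; rule 1 does not apply here → [r].

[r]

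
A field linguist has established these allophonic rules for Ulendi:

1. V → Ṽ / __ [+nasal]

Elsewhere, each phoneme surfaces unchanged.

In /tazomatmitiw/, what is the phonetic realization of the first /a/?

/a/ (between /t/ and /z/) is in the target of rule 1 but the environment (before a nasal consonant) is not met → [a].

[a]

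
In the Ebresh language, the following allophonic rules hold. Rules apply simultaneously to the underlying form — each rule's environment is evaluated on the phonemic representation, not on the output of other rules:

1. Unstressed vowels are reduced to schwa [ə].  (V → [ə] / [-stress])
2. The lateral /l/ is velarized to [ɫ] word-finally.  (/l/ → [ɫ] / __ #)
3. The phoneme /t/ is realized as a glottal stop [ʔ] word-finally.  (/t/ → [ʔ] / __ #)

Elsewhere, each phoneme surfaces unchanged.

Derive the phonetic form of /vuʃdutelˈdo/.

[vəʃdətəlˈdo]

/v/ stays [v].
/u/ (between /v/ and /ʃ/) occurs in an unstressed syllable → [ə] by rule 1.
/ʃ/ stays [ʃ].
/d/ stays [d].
/u/ — between /d/ and /t/, in an unstressed syllable — surfaces as [ə] (rule 1).
/t/ (between /u/ and /e/) is in the target of rule 3 but the environment (word-finally) is not met → [t].
Rule 1 applies to /e/ (between /t/ and /l/: in an unstressed syllable) → [ə].
/l/ — between /e/ and /d/; rule 2 does not apply here → [l].
/d/ (between /l/ and /o/) is unaffected → [d].
/o/ (word-final) fails the environment for rule 1, so it stays [o].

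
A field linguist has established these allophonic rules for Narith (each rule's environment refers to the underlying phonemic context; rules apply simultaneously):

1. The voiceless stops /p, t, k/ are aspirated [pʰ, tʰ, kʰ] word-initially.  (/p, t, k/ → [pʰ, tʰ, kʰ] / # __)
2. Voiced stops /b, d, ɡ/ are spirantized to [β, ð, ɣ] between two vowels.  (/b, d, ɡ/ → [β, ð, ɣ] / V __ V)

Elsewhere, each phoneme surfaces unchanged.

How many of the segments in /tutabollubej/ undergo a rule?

3

Segments that undergo a rule: /t/ → [tʰ] (rule 1); /b/ → [β] (rule 2); /b/ → [β] (rule 2).
All other segments surface unchanged.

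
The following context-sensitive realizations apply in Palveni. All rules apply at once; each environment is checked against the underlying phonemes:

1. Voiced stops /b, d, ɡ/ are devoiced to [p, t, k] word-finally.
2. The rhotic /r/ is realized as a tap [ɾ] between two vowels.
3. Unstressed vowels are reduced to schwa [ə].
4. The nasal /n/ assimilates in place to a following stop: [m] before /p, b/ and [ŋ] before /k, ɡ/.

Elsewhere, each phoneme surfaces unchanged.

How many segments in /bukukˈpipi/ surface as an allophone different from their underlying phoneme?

3

Segments that undergo a rule: /u/ → [ə] (rule 3); /u/ → [ə] (rule 3); /i/ → [ə] (rule 3).
All other segments surface unchanged.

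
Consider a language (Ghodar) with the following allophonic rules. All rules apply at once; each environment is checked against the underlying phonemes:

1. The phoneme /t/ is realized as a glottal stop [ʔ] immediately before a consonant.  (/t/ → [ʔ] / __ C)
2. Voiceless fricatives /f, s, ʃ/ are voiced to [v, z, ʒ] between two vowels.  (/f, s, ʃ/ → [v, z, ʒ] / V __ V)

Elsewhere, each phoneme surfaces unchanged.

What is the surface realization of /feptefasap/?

[feptevazap]

/f/ — word-initial; rule 2 does not apply here → [f].
/t/ (between /p/ and /e/) fails the environment for rule 1, so it stays [t].
/f/ meets the environment for rule 2 (between two vowels) → [v].
/s/ (between /a/ and /a/): between two vowels, so rule 2 applies → [z].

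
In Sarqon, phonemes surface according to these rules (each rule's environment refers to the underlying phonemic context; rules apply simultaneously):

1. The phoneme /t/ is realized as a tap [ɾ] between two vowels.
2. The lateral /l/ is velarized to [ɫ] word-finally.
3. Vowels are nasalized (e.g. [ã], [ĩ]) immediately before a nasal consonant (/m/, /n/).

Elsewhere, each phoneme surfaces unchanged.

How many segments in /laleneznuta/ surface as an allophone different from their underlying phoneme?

2

Segments that undergo a rule: /e/ → [ẽ] (rule 3); /t/ → [ɾ] (rule 1).
All other segments surface unchanged.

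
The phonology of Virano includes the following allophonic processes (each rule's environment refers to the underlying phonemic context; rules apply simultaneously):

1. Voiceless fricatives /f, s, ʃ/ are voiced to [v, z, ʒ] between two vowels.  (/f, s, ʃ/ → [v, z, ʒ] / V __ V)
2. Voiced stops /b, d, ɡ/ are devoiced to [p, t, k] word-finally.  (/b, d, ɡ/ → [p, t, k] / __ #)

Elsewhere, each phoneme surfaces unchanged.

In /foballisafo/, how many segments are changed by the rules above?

Segments that undergo a rule: /s/ → [z] (rule 1); /f/ → [v] (rule 1).
All other segments surface unchanged.

2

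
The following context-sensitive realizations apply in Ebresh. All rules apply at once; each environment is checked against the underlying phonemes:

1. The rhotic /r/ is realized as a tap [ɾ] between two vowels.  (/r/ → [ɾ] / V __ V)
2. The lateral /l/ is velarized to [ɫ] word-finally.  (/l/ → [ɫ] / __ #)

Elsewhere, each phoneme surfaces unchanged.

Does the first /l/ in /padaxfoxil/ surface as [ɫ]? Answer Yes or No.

/l/ (word-final) occurs word-finally → [ɫ] by rule 2.
The actual realization is [ɫ], which matches [ɫ].

Yes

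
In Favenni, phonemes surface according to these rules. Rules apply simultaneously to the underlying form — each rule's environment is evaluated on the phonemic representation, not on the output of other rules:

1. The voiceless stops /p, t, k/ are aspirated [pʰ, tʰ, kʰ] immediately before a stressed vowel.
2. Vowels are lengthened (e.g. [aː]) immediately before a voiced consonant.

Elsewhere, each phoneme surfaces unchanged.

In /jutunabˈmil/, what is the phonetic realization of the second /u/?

/u/ (between /t/ and /n/): before a voiced consonant, so rule 2 applies → [uː].

[uː]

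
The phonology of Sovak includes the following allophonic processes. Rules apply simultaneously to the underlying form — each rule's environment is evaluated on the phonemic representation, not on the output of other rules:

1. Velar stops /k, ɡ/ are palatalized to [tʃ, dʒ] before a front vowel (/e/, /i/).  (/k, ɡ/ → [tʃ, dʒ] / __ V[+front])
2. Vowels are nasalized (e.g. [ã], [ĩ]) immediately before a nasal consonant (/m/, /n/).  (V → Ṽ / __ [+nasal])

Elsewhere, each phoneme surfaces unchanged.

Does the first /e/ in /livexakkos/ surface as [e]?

Yes

/e/ — between /v/ and /x/; rule 2 does not apply here → [e].
The actual realization is [e], which matches [e].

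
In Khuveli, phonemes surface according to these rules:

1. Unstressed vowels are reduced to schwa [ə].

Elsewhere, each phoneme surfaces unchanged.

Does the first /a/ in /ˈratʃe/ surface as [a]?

/a/ — between /r/ and /t/; rule 1 does not apply here → [a].
The actual realization is [a], which matches [a].

Yes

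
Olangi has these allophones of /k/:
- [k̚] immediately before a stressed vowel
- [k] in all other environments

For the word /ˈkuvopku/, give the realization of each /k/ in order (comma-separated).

Occurrence 1 (position 1): immediately before a stressed vowel → [k̚].
Occurrence 2 (position 6): no conditioning environment matches → elsewhere allophone [k].

[k̚], [k]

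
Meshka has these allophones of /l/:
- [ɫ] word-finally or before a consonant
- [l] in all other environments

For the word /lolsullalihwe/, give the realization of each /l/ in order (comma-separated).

[l], [ɫ], [ɫ], [l], [l]

Occurrence 1 (position 1): no conditioning environment matches → elsewhere allophone [l].
Occurrence 2 (position 3): word-finally or before a consonant → [ɫ].
Occurrence 3 (position 6): word-finally or before a consonant → [ɫ].
Occurrence 4 (position 7): no conditioning environment matches → elsewhere allophone [l].
Occurrence 5 (position 9): no conditioning environment matches → elsewhere allophone [l].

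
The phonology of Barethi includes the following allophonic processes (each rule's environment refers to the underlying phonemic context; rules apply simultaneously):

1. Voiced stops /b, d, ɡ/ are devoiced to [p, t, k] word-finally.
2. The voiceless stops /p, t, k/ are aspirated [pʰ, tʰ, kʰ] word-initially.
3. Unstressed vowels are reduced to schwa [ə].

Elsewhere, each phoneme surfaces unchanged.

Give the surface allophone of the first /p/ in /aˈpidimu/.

/p/ (between /a/ and /i/) fails the environment for rule 2, so it stays [p].

[p]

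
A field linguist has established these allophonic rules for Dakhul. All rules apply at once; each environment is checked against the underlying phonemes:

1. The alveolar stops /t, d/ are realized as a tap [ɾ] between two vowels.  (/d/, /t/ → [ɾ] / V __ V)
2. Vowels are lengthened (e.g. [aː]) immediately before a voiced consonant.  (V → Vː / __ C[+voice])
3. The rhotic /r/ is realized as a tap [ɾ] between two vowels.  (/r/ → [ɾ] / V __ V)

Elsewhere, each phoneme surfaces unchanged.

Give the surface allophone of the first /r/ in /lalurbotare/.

/r/ — between /u/ and /b/; rule 3 does not apply here → [r].

[r]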